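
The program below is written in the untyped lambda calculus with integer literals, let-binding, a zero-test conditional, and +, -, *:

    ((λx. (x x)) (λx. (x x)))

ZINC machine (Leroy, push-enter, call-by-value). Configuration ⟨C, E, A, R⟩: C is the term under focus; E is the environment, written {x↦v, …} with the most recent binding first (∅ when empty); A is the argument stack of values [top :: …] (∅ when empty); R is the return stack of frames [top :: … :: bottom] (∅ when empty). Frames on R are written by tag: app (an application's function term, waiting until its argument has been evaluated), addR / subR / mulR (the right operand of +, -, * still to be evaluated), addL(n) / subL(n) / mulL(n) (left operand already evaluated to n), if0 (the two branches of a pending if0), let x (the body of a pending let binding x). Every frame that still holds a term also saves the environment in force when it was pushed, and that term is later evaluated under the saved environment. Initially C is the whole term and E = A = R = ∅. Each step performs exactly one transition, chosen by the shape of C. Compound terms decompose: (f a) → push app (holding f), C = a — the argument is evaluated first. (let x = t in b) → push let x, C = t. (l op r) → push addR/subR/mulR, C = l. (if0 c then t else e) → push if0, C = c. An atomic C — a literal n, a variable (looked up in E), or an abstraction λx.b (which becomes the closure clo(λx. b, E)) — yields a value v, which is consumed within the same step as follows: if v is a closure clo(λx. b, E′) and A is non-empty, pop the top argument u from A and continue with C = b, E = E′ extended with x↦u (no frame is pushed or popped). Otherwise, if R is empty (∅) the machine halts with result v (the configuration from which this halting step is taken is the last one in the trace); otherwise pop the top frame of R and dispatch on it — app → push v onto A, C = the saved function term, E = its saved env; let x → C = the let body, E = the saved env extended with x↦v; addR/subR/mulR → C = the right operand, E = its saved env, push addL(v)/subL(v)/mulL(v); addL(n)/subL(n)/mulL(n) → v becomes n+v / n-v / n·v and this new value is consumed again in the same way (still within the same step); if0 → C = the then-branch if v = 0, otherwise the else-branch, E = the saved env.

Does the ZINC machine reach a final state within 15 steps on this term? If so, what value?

step 0: <C=((λx. (x x)) (λx. (x x))), E=∅, A=∅, R=∅>
step 1: <C=(λx. (x x)), E=∅, A=∅, R=[app]>
step 2: <C=(λx. (x x)), E=∅, A=[clo(λx. (x x), ∅)], R=∅>
step 3: <C=(x x), E={x↦clo(λx. (x x), ∅)}, A=∅, R=∅>
step 4: <C=x, E={x↦clo(λx. (x x), ∅)}, A=∅, R=[app]>
step 5: <C=x, E={x↦clo(λx. (x x), ∅)}, A=[clo(λx. (x x), ∅)], R=∅>
… configuration repeats with period 3 (steps 3–5 recur indefinitely) …

Answer: DIVERGES (no final state within 15 steps)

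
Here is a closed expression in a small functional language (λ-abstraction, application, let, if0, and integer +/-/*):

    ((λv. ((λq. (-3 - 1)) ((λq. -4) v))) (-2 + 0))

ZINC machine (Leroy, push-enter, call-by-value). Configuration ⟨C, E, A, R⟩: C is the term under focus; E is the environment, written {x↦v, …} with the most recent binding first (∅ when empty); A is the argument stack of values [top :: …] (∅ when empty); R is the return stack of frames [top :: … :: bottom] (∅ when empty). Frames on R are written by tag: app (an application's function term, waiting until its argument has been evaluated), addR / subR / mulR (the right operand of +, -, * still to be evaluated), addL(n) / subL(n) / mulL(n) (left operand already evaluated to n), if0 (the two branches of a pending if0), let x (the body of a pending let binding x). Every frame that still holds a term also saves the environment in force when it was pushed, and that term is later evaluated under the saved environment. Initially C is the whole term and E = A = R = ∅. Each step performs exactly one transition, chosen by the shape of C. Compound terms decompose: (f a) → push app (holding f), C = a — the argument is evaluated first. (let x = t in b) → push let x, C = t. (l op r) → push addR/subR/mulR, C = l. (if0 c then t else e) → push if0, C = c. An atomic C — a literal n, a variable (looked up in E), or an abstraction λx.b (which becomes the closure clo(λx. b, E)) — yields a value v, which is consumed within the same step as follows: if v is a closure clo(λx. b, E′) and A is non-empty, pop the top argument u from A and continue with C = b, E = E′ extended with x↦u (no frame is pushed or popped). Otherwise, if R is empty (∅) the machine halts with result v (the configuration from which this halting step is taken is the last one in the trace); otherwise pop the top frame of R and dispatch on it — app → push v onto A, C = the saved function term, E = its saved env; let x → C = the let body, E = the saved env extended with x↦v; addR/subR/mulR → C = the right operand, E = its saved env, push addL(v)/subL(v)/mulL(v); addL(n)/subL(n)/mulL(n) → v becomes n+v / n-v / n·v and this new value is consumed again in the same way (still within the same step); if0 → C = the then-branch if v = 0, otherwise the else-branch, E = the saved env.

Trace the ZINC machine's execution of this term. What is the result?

step 0: ⟨C=((λv. ((λq. (-3 - 1)) ((λq. -4) v))) (-2 + 0)); E=∅; A=∅; R=∅⟩
step 1: ⟨C=(-2 + 0); E=∅; A=∅; R=[app]⟩
step 2: ⟨C=-2; E=∅; A=∅; R=[addR :: app]⟩
step 3: ⟨C=0; E=∅; A=∅; R=[addL(-2) :: app]⟩
step 4: ⟨C=(λv. ((λq. (-3 - 1)) ((λq. -4) v))); E=∅; A=[-2]; R=∅⟩
step 5: ⟨C=((λq. (-3 - 1)) ((λq. -4) v)); E={v↦-2}; A=∅; R=∅⟩
step 6: ⟨C=((λq. -4) v); E={v↦-2}; A=∅; R=[app]⟩
step 7: ⟨C=v; E={v↦-2}; A=∅; R=[app :: app]⟩
step 8: ⟨C=(λq. -4); E={v↦-2}; A=[-2]; R=[app]⟩
step 9: ⟨C=-4; E={q↦-2, v↦-2}; A=∅; R=[app]⟩
step 10: ⟨C=(λq. (-3 - 1)); E={v↦-2}; A=[-4]; R=∅⟩
step 11: ⟨C=(-3 - 1); E={q↦-4, v↦-2}; A=∅; R=∅⟩
step 12: ⟨C=-3; E={q↦-4, v↦-2}; A=∅; R=[subR]⟩
step 13: ⟨C=1; E={q↦-4, v↦-2}; A=∅; R=[subL(-3)]⟩
→ final value -4

Answer: -4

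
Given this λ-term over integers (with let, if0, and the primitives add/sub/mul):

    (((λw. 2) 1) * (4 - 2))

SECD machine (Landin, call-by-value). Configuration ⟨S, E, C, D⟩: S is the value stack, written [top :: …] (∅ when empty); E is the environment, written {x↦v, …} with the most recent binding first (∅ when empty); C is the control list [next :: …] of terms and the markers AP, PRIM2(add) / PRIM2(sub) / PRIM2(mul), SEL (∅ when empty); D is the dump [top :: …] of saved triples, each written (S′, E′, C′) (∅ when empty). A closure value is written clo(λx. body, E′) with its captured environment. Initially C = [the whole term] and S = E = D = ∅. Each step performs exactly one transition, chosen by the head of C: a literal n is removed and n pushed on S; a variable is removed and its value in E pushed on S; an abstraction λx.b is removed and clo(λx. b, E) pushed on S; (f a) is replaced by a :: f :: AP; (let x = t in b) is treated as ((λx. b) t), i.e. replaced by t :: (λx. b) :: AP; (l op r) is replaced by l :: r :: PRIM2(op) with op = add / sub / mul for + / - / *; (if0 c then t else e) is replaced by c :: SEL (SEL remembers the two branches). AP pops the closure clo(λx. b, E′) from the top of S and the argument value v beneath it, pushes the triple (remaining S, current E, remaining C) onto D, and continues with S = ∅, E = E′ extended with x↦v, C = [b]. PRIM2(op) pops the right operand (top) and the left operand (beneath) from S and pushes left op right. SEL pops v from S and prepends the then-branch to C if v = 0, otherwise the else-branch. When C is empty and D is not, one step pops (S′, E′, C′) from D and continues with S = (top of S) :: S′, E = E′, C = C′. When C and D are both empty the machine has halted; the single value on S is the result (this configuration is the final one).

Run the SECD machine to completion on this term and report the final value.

Answer: 4

Execution trace:
step 0: ⟨S=∅; E=∅; C=[(((λw. 2) 1) * (4 - 2))]; D=∅⟩
step 1: ⟨S=∅; E=∅; C=[((λw. 2) 1) :: (4 - 2) :: PRIM2(mul)]; D=∅⟩
step 2: ⟨S=∅; E=∅; C=[1 :: (λw. 2) :: AP :: (4 - 2) :: PRIM2(mul)]; D=∅⟩
step 3: ⟨S=[1]; E=∅; C=[(λw. 2) :: AP :: (4 - 2) :: PRIM2(mul)]; D=∅⟩
step 4: ⟨S=[clo(λw. 2, ∅) :: 1]; E=∅; C=[AP :: (4 - 2) :: PRIM2(mul)]; D=∅⟩
step 5: ⟨S=∅; E={w↦1}; C=[2]; D=[(∅, ∅, [(4 - 2) :: PRIM2(mul)])]⟩
step 6: ⟨S=[2]; E={w↦1}; C=∅; D=[(∅, ∅, [(4 - 2) :: PRIM2(mul)])]⟩
step 7: ⟨S=[2]; E=∅; C=[(4 - 2) :: PRIM2(mul)]; D=∅⟩
step 8: ⟨S=[2]; E=∅; C=[4 :: 2 :: PRIM2(sub) :: PRIM2(mul)]; D=∅⟩
step 9: ⟨S=[4 :: 2]; E=∅; C=[2 :: PRIM2(sub) :: PRIM2(mul)]; D=∅⟩
step 10: ⟨S=[2 :: 4 :: 2]; E=∅; C=[PRIM2(sub) :: PRIM2(mul)]; D=∅⟩
step 11: ⟨S=[2 :: 2]; E=∅; C=[PRIM2(mul)]; D=∅⟩
step 12: ⟨S=[4]; E=∅; C=∅; D=∅⟩
→ final value 4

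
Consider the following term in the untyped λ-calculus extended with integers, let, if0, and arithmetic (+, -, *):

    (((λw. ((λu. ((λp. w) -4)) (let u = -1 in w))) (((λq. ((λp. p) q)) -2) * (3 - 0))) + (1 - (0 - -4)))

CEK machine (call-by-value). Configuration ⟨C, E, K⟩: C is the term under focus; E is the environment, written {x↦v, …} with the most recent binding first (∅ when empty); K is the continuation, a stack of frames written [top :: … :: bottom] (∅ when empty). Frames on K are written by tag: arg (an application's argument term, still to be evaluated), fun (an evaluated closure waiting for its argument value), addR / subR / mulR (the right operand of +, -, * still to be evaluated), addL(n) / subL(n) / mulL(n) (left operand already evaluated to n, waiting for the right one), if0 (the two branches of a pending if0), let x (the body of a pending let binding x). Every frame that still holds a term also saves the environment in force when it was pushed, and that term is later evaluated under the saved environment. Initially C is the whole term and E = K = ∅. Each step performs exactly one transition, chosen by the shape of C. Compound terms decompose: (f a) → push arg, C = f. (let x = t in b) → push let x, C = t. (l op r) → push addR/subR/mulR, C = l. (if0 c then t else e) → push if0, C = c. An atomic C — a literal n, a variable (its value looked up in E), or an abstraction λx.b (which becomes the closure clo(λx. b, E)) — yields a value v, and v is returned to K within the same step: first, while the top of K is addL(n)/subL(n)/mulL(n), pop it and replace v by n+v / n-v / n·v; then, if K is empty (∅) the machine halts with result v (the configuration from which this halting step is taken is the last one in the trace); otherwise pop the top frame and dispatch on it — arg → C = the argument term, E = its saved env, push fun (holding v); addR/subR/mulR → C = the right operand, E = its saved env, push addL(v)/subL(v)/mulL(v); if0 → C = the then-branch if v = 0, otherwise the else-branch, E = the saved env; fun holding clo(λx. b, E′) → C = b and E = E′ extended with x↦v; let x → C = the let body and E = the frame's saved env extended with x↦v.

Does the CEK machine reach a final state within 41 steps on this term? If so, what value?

[0] ⟨C=(((λw. ((λu. ((λp. w) -4)) (let u = -1 in w))) (((λq. ((λp. p) q)) -2) * (3 - 0))) + (1 - (0 - -4))); E=∅; K=∅⟩
[1] ⟨C=((λw. ((λu. ((λp. w) -4)) (let u = -1 in w))) (((λq. ((λp. p) q)) -2) * (3 - 0))); E=∅; K=[addR]⟩
[2] ⟨C=(λw. ((λu. ((λp. w) -4)) (let u = -1 in w))); E=∅; K=[arg :: addR]⟩
[3] ⟨C=(((λq. ((λp. p) q)) -2) * (3 - 0)); E=∅; K=[fun :: addR]⟩
[4] ⟨C=((λq. ((λp. p) q)) -2); E=∅; K=[mulR :: fun :: addR]⟩
[5] ⟨C=(λq. ((λp. p) q)); E=∅; K=[arg :: mulR :: fun :: addR]⟩
[6] ⟨C=-2; E=∅; K=[fun :: mulR :: fun :: addR]⟩
[7] ⟨C=((λp. p) q); E={q↦-2}; K=[mulR :: fun :: addR]⟩
[8] ⟨C=(λp. p); E={q↦-2}; K=[arg :: mulR :: fun :: addR]⟩
[9] ⟨C=q; E={q↦-2}; K=[fun :: mulR :: fun :: addR]⟩
[10] ⟨C=p; E={p↦-2, q↦-2}; K=[mulR :: fun :: addR]⟩
[11] ⟨C=(3 - 0); E=∅; K=[mulL(-2) :: fun :: addR]⟩
[12] ⟨C=3; E=∅; K=[subR :: mulL(-2) :: fun :: addR]⟩
[13] ⟨C=0; E=∅; K=[subL(3) :: mulL(-2) :: fun :: addR]⟩
[14] ⟨C=((λu. ((λp. w) -4)) (let u = -1 in w)); E={w↦-6}; K=[addR]⟩
[15] ⟨C=(λu. ((λp. w) -4)); E={w↦-6}; K=[arg :: addR]⟩
[16] ⟨C=(let u = -1 in w); E={w↦-6}; K=[fun :: addR]⟩
[17] ⟨C=-1; E={w↦-6}; K=[let u :: fun :: addR]⟩
[18] ⟨C=w; E={u↦-1, w↦-6}; K=[fun :: addR]⟩
[19] ⟨C=((λp. w) -4); E={u↦-6, w↦-6}; K=[addR]⟩
[20] ⟨C=(λp. w); E={u↦-6, w↦-6}; K=[arg :: addR]⟩
[21] ⟨C=-4; E={u↦-6, w↦-6}; K=[fun :: addR]⟩
[22] ⟨C=w; E={p↦-4, u↦-6, w↦-6}; K=[addR]⟩
[23] ⟨C=(1 - (0 - -4)); E=∅; K=[addL(-6)]⟩
[24] ⟨C=1; E=∅; K=[subR :: addL(-6)]⟩
[25] ⟨C=(0 - -4); E=∅; K=[subL(1) :: addL(-6)]⟩
[26] ⟨C=0; E=∅; K=[subR :: subL(1) :: addL(-6)]⟩
[27] ⟨C=-4; E=∅; K=[subL(0) :: subL(1) :: addL(-6)]⟩
→ final value -9

Answer: -9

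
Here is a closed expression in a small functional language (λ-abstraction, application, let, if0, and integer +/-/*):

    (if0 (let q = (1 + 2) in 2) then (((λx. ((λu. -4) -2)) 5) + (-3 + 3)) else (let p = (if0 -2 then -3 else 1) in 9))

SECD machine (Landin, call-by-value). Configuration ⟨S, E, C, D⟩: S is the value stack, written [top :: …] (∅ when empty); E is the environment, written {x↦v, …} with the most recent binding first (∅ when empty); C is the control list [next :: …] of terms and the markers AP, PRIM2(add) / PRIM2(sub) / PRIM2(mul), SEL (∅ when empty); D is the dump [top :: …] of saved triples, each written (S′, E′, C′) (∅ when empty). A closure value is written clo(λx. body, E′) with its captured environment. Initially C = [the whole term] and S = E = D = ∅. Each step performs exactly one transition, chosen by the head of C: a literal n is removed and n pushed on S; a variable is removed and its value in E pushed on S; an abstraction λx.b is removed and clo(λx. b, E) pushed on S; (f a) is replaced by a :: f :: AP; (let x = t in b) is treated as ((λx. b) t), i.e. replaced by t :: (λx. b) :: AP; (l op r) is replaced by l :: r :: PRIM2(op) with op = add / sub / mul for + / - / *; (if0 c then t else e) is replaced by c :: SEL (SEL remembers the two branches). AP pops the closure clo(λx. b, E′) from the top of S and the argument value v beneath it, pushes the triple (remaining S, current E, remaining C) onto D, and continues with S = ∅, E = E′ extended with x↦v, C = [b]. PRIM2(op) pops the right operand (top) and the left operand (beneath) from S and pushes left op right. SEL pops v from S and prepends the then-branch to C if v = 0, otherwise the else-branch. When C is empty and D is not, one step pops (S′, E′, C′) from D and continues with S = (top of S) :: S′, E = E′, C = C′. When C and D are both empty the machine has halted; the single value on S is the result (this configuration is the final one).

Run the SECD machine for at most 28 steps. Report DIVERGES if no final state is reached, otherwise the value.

step 0: <S=∅, E=∅, C=[(if0 (let q = (1 + 2) in 2) then (((λx. ((λu. -4) -2)) 5) + (-3 + 3)) else (let p = (if0 -2 then -3 else 1) in 9))], D=∅>
step 1: <S=∅, E=∅, C=[(let q = (1 + 2) in 2) :: SEL], D=∅>
step 2: <S=∅, E=∅, C=[(1 + 2) :: (λq. 2) :: AP :: SEL], D=∅>
step 3: <S=∅, E=∅, C=[1 :: 2 :: PRIM2(add) :: (λq. 2) :: AP :: SEL], D=∅>
step 4: <S=[1], E=∅, C=[2 :: PRIM2(add) :: (λq. 2) :: AP :: SEL], D=∅>
step 5: <S=[2 :: 1], E=∅, C=[PRIM2(add) :: (λq. 2) :: AP :: SEL], D=∅>
step 6: <S=[3], E=∅, C=[(λq. 2) :: AP :: SEL], D=∅>
step 7: <S=[clo(λq. 2, ∅) :: 3], E=∅, C=[AP :: SEL], D=∅>
step 8: <S=∅, E={q↦3}, C=[2], D=[(∅, ∅, [SEL])]>
step 9: <S=[2], E={q↦3}, C=∅, D=[(∅, ∅, [SEL])]>
step 10: <S=[2], E=∅, C=[SEL], D=∅>
step 11: <S=∅, E=∅, C=[(let p = (if0 -2 then -3 else 1) in 9)], D=∅>
step 12: <S=∅, E=∅, C=[(if0 -2 then -3 else 1) :: (λp. 9) :: AP], D=∅>
step 13: <S=∅, E=∅, C=[-2 :: SEL :: (λp. 9) :: AP], D=∅>
step 14: <S=[-2], E=∅, C=[SEL :: (λp. 9) :: AP], D=∅>
step 15: <S=∅, E=∅, C=[1 :: (λp. 9) :: AP], D=∅>
step 16: <S=[1], E=∅, C=[(λp. 9) :: AP], D=∅>
step 17: <S=[clo(λp. 9, ∅) :: 1], E=∅, C=[AP], D=∅>
step 18: <S=∅, E={p↦1}, C=[9], D=[(∅, ∅, ∅)]>
step 19: <S=[9], E={p↦1}, C=∅, D=[(∅, ∅, ∅)]>
step 20: <S=[9], E=∅, C=∅, D=∅>
→ final value 9

Answer: 9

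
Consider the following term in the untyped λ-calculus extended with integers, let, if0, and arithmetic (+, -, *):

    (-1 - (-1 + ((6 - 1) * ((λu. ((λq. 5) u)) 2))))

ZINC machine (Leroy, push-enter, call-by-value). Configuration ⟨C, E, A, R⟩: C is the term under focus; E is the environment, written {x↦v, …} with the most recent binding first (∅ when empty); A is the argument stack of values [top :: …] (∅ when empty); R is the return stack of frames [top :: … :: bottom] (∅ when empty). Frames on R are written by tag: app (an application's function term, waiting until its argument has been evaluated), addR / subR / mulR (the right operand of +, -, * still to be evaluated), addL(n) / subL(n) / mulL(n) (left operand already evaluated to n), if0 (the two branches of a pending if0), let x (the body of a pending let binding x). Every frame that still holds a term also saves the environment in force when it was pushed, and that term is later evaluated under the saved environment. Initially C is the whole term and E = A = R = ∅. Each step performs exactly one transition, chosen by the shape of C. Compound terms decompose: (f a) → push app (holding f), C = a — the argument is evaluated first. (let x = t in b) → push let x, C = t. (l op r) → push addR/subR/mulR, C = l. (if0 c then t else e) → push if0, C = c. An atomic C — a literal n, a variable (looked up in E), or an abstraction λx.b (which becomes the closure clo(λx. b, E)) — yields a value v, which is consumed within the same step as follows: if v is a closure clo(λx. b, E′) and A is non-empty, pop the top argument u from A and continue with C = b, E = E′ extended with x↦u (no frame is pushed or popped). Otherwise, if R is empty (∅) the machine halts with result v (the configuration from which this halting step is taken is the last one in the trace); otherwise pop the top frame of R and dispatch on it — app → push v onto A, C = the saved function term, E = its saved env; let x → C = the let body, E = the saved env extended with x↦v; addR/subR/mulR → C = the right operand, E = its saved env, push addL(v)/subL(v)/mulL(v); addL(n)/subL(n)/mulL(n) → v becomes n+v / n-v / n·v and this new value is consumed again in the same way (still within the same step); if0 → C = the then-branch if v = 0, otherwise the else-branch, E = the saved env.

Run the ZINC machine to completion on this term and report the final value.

Answer: -25

Machine steps:
t=0: <C=(-1 - (-1 + ((6 - 1) * ((λu. ((λq. 5) u)) 2)))), E=∅, A=∅, R=∅>
t=1: <C=-1, E=∅, A=∅, R=[subR]>
t=2: <C=(-1 + ((6 - 1) * ((λu. ((λq. 5) u)) 2))), E=∅, A=∅, R=[subL(-1)]>
t=3: <C=-1, E=∅, A=∅, R=[addR :: subL(-1)]>
t=4: <C=((6 - 1) * ((λu. ((λq. 5) u)) 2)), E=∅, A=∅, R=[addL(-1) :: subL(-1)]>
t=5: <C=(6 - 1), E=∅, A=∅, R=[mulR :: addL(-1) :: subL(-1)]>
t=6: <C=6, E=∅, A=∅, R=[subR :: mulR :: addL(-1) :: subL(-1)]>
t=7: <C=1, E=∅, A=∅, R=[subL(6) :: mulR :: addL(-1) :: subL(-1)]>
t=8: <C=((λu. ((λq. 5) u)) 2), E=∅, A=∅, R=[mulL(5) :: addL(-1) :: subL(-1)]>
t=9: <C=2, E=∅, A=∅, R=[app :: mulL(5) :: addL(-1) :: subL(-1)]>
t=10: <C=(λu. ((λq. 5) u)), E=∅, A=[2], R=[mulL(5) :: addL(-1) :: subL(-1)]>
t=11: <C=((λq. 5) u), E={u↦2}, A=∅, R=[mulL(5) :: addL(-1) :: subL(-1)]>
t=12: <C=u, E={u↦2}, A=∅, R=[app :: mulL(5) :: addL(-1) :: subL(-1)]>
t=13: <C=(λq. 5), E={u↦2}, A=[2], R=[mulL(5) :: addL(-1) :: subL(-1)]>
t=14: <C=5, E={q↦2, u↦2}, A=∅, R=[mulL(5) :: addL(-1) :: subL(-1)]>
→ final value -25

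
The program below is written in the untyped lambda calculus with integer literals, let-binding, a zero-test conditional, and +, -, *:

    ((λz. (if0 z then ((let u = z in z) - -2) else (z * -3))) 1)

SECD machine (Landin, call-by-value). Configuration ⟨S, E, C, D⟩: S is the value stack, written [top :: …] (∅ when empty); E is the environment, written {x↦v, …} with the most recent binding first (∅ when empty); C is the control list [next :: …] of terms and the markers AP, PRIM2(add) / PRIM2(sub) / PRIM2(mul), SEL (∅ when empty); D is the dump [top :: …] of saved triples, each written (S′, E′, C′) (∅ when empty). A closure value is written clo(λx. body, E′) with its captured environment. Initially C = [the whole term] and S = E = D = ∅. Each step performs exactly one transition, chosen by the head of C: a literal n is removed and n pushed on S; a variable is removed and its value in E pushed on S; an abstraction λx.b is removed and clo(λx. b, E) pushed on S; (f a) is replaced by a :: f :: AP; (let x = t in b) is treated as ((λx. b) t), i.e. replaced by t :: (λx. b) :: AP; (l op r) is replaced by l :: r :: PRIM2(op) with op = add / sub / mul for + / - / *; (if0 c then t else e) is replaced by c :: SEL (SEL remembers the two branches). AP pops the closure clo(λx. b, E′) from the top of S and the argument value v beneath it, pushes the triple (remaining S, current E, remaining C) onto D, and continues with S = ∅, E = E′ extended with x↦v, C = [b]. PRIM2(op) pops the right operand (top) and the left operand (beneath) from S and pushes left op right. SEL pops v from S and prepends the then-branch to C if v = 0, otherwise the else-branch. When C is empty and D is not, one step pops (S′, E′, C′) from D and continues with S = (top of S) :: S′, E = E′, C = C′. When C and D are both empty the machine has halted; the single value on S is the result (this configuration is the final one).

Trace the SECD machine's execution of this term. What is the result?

t=0: ⟨S=∅; E=∅; C=[((λz. (if0 z then ((let u = z in z) - -2) else (z * -3))) 1)]; D=∅⟩
t=1: ⟨S=∅; E=∅; C=[1 :: (λz. (if0 z then ((let u = z in z) - -2) else (z * -3))) :: AP]; D=∅⟩
t=2: ⟨S=[1]; E=∅; C=[(λz. (if0 z then ((let u = z in z) - -2) else (z * -3))) :: AP]; D=∅⟩
t=3: ⟨S=[clo(λz. (if0 z then ((let u = z in z) - -2) else (z * -3)), ∅) :: 1]; E=∅; C=[AP]; D=∅⟩
t=4: ⟨S=∅; E={z↦1}; C=[(if0 z then ((let u = z in z) - -2) else (z * -3))]; D=[(∅, ∅, ∅)]⟩
t=5: ⟨S=∅; E={z↦1}; C=[z :: SEL]; D=[(∅, ∅, ∅)]⟩
t=6: ⟨S=[1]; E={z↦1}; C=[SEL]; D=[(∅, ∅, ∅)]⟩
t=7: ⟨S=∅; E={z↦1}; C=[(z * -3)]; D=[(∅, ∅, ∅)]⟩
t=8: ⟨S=∅; E={z↦1}; C=[z :: -3 :: PRIM2(mul)]; D=[(∅, ∅, ∅)]⟩
t=9: ⟨S=[1]; E={z↦1}; C=[-3 :: PRIM2(mul)]; D=[(∅, ∅, ∅)]⟩
t=10: ⟨S=[-3 :: 1]; E={z↦1}; C=[PRIM2(mul)]; D=[(∅, ∅, ∅)]⟩
t=11: ⟨S=[-3]; E={z↦1}; C=∅; D=[(∅, ∅, ∅)]⟩
t=12: ⟨S=[-3]; E=∅; C=∅; D=∅⟩
→ final value -3

Answer: -3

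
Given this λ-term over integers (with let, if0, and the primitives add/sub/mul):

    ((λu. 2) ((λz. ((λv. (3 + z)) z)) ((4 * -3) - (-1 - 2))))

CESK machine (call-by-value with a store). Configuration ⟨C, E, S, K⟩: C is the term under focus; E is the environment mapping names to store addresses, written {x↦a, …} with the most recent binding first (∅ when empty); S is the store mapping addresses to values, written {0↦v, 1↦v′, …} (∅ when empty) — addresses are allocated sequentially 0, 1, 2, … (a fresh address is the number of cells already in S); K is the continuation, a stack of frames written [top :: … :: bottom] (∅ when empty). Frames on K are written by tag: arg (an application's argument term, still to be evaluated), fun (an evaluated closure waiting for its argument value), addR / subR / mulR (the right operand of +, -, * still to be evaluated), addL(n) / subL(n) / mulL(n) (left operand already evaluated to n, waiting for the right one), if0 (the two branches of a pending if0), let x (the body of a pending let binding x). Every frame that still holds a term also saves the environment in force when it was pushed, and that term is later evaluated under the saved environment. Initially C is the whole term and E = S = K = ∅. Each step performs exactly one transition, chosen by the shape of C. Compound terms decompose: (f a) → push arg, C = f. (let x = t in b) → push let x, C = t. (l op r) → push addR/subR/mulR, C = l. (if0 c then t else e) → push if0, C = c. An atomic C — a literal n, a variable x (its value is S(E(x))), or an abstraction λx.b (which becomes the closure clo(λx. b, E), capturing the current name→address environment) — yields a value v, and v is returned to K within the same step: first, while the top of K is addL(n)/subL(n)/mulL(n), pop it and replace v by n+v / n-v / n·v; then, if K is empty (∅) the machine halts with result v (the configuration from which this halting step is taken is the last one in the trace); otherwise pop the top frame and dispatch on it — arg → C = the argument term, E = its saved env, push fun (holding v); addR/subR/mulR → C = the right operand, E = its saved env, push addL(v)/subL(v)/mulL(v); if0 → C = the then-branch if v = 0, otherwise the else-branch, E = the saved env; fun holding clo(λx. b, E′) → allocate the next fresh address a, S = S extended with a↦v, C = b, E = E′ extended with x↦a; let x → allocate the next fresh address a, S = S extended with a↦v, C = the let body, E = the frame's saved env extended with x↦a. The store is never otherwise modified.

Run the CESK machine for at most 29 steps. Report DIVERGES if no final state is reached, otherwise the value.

t=0: ⟨C=((λu. 2) ((λz. ((λv. (3 + z)) z)) ((4 * -3) - (-1 - 2)))); E=∅; S=∅; K=∅⟩
t=1: ⟨C=(λu. 2); E=∅; S=∅; K=[arg]⟩
t=2: ⟨C=((λz. ((λv. (3 + z)) z)) ((4 * -3) - (-1 - 2))); E=∅; S=∅; K=[fun]⟩
t=3: ⟨C=(λz. ((λv. (3 + z)) z)); E=∅; S=∅; K=[arg :: fun]⟩
t=4: ⟨C=((4 * -3) - (-1 - 2)); E=∅; S=∅; K=[fun :: fun]⟩
t=5: ⟨C=(4 * -3); E=∅; S=∅; K=[subR :: fun :: fun]⟩
t=6: ⟨C=4; E=∅; S=∅; K=[mulR :: subR :: fun :: fun]⟩
t=7: ⟨C=-3; E=∅; S=∅; K=[mulL(4) :: subR :: fun :: fun]⟩
t=8: ⟨C=(-1 - 2); E=∅; S=∅; K=[subL(-12) :: fun :: fun]⟩
t=9: ⟨C=-1; E=∅; S=∅; K=[subR :: subL(-12) :: fun :: fun]⟩
t=10: ⟨C=2; E=∅; S=∅; K=[subL(-1) :: subL(-12) :: fun :: fun]⟩
t=11: ⟨C=((λv. (3 + z)) z); E={z↦0}; S={0↦-9}; K=[fun]⟩
t=12: ⟨C=(λv. (3 + z)); E={z↦0}; S={0↦-9}; K=[arg :: fun]⟩
t=13: ⟨C=z; E={z↦0}; S={0↦-9}; K=[fun :: fun]⟩
t=14: ⟨C=(3 + z); E={v↦1, z↦0}; S={0↦-9, 1↦-9}; K=[fun]⟩
t=15: ⟨C=3; E={v↦1, z↦0}; S={0↦-9, 1↦-9}; K=[addR :: fun]⟩
t=16: ⟨C=z; E={v↦1, z↦0}; S={0↦-9, 1↦-9}; K=[addL(3) :: fun]⟩
t=17: ⟨C=2; E={u↦2}; S={0↦-9, 1↦-9, 2↦-6}; K=∅⟩
→ final value 2

Answer: 2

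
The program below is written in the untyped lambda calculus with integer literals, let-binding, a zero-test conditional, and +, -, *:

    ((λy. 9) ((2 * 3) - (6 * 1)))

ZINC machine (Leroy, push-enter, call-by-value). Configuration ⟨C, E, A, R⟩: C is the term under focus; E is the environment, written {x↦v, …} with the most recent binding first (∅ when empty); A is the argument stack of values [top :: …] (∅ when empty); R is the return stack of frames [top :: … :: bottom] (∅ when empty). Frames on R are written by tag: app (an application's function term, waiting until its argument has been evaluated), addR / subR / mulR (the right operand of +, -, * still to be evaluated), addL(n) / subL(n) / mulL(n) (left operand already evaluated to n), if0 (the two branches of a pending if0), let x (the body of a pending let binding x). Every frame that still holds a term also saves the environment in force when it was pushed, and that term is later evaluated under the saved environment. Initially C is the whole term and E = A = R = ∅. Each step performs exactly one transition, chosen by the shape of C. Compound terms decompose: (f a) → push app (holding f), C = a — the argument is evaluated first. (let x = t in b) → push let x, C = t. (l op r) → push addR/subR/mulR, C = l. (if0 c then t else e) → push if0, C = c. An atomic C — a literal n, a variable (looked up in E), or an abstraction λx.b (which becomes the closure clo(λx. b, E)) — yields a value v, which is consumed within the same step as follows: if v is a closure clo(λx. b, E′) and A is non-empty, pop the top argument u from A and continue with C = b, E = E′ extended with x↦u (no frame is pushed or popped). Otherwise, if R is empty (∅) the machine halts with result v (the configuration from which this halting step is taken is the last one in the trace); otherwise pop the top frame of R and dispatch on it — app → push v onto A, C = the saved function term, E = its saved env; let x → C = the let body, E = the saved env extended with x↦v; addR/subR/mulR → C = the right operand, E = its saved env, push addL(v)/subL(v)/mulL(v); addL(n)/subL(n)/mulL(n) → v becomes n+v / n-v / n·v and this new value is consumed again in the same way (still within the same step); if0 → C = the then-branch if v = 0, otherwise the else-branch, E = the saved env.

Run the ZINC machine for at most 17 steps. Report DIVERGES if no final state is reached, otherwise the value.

Answer: 9

Execution trace:
0. [C=((λy. 9) ((2 * 3) - (6 * 1))) | E=∅ | A=∅ | R=∅]
1. [C=((2 * 3) - (6 * 1)) | E=∅ | A=∅ | R=[app]]
2. [C=(2 * 3) | E=∅ | A=∅ | R=[subR :: app]]
3. [C=2 | E=∅ | A=∅ | R=[mulR :: subR :: app]]
4. [C=3 | E=∅ | A=∅ | R=[mulL(2) :: subR :: app]]
5. [C=(6 * 1) | E=∅ | A=∅ | R=[subL(6) :: app]]
6. [C=6 | E=∅ | A=∅ | R=[mulR :: subL(6) :: app]]
7. [C=1 | E=∅ | A=∅ | R=[mulL(6) :: subL(6) :: app]]
8. [C=(λy. 9) | E=∅ | A=[0] | R=∅]
9. [C=9 | E={y↦0} | A=∅ | R=∅]
→ final value 9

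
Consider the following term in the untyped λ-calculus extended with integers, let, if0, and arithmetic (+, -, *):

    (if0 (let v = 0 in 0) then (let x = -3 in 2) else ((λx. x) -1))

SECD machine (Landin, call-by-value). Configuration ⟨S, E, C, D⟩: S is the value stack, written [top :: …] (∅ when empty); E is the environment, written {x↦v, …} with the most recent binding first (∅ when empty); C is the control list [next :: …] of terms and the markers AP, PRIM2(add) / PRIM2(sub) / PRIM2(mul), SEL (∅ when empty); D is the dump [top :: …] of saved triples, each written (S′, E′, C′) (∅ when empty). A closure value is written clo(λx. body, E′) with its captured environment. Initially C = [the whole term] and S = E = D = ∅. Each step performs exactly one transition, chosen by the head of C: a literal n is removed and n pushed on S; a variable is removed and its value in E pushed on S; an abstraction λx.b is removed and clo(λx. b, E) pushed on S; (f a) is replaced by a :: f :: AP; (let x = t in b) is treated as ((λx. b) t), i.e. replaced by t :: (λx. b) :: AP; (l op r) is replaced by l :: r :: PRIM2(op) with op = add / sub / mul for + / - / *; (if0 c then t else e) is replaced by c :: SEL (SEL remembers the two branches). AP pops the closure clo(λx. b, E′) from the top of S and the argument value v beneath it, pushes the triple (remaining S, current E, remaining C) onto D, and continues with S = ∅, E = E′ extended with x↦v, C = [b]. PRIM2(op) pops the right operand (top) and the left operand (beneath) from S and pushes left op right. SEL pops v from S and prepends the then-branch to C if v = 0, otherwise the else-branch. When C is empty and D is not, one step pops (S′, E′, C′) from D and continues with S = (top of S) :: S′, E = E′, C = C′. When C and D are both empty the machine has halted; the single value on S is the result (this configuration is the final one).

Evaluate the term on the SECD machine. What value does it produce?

Answer: 2

Execution trace:
0. <S=∅, E=∅, C=[(if0 (let v = 0 in 0) then (let x = -3 in 2) else ((λx. x) -1))], D=∅>
1. <S=∅, E=∅, C=[(let v = 0 in 0) :: SEL], D=∅>
2. <S=∅, E=∅, C=[0 :: (λv. 0) :: AP :: SEL], D=∅>
3. <S=[0], E=∅, C=[(λv. 0) :: AP :: SEL], D=∅>
4. <S=[clo(λv. 0, ∅) :: 0], E=∅, C=[AP :: SEL], D=∅>
5. <S=∅, E={v↦0}, C=[0], D=[(∅, ∅, [SEL])]>
6. <S=[0], E={v↦0}, C=∅, D=[(∅, ∅, [SEL])]>
7. <S=[0], E=∅, C=[SEL], D=∅>
8. <S=∅, E=∅, C=[(let x = -3 in 2)], D=∅>
9. <S=∅, E=∅, C=[-3 :: (λx. 2) :: AP], D=∅>
10. <S=[-3], E=∅, C=[(λx. 2) :: AP], D=∅>
11. <S=[clo(λx. 2, ∅) :: -3], E=∅, C=[AP], D=∅>
12. <S=∅, E={x↦-3}, C=[2], D=[(∅, ∅, ∅)]>
13. <S=[2], E={x↦-3}, C=∅, D=[(∅, ∅, ∅)]>
14. <S=[2], E=∅, C=∅, D=∅>
→ final value 2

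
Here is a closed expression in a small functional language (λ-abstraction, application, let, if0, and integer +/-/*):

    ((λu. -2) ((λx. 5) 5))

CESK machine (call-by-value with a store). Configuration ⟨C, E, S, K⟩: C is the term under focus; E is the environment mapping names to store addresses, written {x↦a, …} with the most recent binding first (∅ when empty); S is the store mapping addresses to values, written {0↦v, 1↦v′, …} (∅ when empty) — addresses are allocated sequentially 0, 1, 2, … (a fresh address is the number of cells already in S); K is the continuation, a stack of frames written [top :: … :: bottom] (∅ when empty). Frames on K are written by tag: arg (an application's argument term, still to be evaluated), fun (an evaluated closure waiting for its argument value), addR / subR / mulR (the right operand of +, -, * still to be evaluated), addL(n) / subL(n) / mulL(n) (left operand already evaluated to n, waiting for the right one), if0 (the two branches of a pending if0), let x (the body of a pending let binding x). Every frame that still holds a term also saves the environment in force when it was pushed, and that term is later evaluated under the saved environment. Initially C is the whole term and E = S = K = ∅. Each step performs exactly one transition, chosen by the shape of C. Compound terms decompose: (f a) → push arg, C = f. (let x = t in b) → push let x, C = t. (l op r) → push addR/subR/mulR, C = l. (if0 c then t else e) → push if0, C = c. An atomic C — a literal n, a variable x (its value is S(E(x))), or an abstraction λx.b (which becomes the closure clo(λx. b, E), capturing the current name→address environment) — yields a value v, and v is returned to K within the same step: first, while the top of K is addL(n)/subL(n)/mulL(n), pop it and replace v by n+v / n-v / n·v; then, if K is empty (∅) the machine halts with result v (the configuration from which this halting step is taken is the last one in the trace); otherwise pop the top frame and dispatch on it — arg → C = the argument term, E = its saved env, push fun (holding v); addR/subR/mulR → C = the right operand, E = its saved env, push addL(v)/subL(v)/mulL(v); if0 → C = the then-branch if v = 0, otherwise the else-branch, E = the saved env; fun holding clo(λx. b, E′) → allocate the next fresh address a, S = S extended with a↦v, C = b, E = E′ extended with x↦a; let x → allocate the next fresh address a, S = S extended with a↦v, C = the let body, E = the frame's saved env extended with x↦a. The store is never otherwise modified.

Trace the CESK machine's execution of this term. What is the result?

Answer: -2

Derivation:
[0] ⟨C=((λu. -2) ((λx. 5) 5)); E=∅; S=∅; K=∅⟩
[1] ⟨C=(λu. -2); E=∅; S=∅; K=[arg]⟩
[2] ⟨C=((λx. 5) 5); E=∅; S=∅; K=[fun]⟩
[3] ⟨C=(λx. 5); E=∅; S=∅; K=[arg :: fun]⟩
[4] ⟨C=5; E=∅; S=∅; K=[fun :: fun]⟩
[5] ⟨C=5; E={x↦0}; S={0↦5}; K=[fun]⟩
[6] ⟨C=-2; E={u↦1}; S={0↦5, 1↦5}; K=∅⟩
→ final value -2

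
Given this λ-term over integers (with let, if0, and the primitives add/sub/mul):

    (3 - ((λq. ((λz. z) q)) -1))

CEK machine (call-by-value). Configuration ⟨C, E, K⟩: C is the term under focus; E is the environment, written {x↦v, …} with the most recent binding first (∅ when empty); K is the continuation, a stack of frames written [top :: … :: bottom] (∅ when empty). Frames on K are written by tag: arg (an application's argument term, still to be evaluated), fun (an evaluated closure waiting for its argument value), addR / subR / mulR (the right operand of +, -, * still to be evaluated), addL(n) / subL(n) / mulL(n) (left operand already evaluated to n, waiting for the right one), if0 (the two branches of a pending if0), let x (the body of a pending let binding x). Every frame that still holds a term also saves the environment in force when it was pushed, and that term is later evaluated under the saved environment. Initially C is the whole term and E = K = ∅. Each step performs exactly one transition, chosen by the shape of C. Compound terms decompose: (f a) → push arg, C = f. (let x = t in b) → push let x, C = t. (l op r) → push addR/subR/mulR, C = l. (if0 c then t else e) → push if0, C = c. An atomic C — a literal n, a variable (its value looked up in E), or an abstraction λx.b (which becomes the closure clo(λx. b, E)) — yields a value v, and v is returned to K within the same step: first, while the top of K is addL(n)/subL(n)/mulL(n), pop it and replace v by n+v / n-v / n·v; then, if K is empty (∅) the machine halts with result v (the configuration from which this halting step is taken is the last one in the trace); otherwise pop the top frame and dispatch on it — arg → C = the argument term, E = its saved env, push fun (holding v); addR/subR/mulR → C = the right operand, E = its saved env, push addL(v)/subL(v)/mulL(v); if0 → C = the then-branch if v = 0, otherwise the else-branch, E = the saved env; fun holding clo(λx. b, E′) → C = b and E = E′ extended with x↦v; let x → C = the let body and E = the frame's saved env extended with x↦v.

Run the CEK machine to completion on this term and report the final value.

[0] <C=(3 - ((λq. ((λz. z) q)) -1)), E=∅, K=∅>
[1] <C=3, E=∅, K=[subR]>
[2] <C=((λq. ((λz. z) q)) -1), E=∅, K=[subL(3)]>
[3] <C=(λq. ((λz. z) q)), E=∅, K=[arg :: subL(3)]>
[4] <C=-1, E=∅, K=[fun :: subL(3)]>
[5] <C=((λz. z) q), E={q↦-1}, K=[subL(3)]>
[6] <C=(λz. z), E={q↦-1}, K=[arg :: subL(3)]>
[7] <C=q, E={q↦-1}, K=[fun :: subL(3)]>
[8] <C=z, E={z↦-1, q↦-1}, K=[subL(3)]>
→ final value 4

Answer: 4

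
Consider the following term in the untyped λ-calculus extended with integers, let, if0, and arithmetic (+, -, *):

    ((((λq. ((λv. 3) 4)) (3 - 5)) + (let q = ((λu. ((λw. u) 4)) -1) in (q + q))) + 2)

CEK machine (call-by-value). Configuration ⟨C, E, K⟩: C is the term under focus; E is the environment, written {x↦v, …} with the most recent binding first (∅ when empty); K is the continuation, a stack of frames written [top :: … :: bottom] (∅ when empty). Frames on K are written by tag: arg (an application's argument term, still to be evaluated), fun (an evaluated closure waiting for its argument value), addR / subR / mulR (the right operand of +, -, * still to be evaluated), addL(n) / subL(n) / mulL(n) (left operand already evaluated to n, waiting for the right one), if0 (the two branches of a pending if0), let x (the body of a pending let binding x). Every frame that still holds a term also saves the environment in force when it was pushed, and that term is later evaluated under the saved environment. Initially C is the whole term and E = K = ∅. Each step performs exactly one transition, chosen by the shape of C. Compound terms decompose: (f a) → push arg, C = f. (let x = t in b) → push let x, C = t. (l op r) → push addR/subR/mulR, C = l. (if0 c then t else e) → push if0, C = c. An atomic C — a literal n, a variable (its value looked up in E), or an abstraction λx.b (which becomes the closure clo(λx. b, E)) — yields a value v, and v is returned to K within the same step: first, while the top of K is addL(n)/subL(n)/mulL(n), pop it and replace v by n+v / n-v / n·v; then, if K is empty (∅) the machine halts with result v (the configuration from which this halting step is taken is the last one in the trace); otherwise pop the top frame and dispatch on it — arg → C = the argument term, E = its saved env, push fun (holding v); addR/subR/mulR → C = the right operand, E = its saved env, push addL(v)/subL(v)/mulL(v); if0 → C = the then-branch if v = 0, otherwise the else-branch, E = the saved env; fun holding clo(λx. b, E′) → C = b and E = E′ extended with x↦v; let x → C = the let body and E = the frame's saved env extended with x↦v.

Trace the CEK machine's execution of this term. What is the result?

Answer: 3

Execution trace:
t=0: <C=((((λq. ((λv. 3) 4)) (3 - 5)) + (let q = ((λu. ((λw. u) 4)) -1) in (q + q))) + 2), E=∅, K=∅>
t=1: <C=(((λq. ((λv. 3) 4)) (3 - 5)) + (let q = ((λu. ((λw. u) 4)) -1) in (q + q))), E=∅, K=[addR]>
t=2: <C=((λq. ((λv. 3) 4)) (3 - 5)), E=∅, K=[addR :: addR]>
t=3: <C=(λq. ((λv. 3) 4)), E=∅, K=[arg :: addR :: addR]>
t=4: <C=(3 - 5), E=∅, K=[fun :: addR :: addR]>
t=5: <C=3, E=∅, K=[subR :: fun :: addR :: addR]>
t=6: <C=5, E=∅, K=[subL(3) :: fun :: addR :: addR]>
t=7: <C=((λv. 3) 4), E={q↦-2}, K=[addR :: addR]>
t=8: <C=(λv. 3), E={q↦-2}, K=[arg :: addR :: addR]>
t=9: <C=4, E={q↦-2}, K=[fun :: addR :: addR]>
t=10: <C=3, E={v↦4, q↦-2}, K=[addR :: addR]>
t=11: <C=(let q = ((λu. ((λw. u) 4)) -1) in (q + q)), E=∅, K=[addL(3) :: addR]>
t=12: <C=((λu. ((λw. u) 4)) -1), E=∅, K=[let q :: addL(3) :: addR]>
t=13: <C=(λu. ((λw. u) 4)), E=∅, K=[arg :: let q :: addL(3) :: addR]>
t=14: <C=-1, E=∅, K=[fun :: let q :: addL(3) :: addR]>
t=15: <C=((λw. u) 4), E={u↦-1}, K=[let q :: addL(3) :: addR]>
t=16: <C=(λw. u), E={u↦-1}, K=[arg :: let q :: addL(3) :: addR]>
t=17: <C=4, E={u↦-1}, K=[fun :: let q :: addL(3) :: addR]>
t=18: <C=u, E={w↦4, u↦-1}, K=[let q :: addL(3) :: addR]>
t=19: <C=(q + q), E={q↦-1}, K=[addL(3) :: addR]>
t=20: <C=q, E={q↦-1}, K=[addR :: addL(3) :: addR]>
t=21: <C=q, E={q↦-1}, K=[addL(-1) :: addL(3) :: addR]>
t=22: <C=2, E=∅, K=[addL(1)]>
→ final value 3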